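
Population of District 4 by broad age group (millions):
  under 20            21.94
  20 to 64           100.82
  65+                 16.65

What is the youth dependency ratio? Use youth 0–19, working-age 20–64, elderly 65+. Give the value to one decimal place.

Youth dependency ratio = 21.94 / 100.82 × 100 = 21.8

Youth dependency ratio: 21.8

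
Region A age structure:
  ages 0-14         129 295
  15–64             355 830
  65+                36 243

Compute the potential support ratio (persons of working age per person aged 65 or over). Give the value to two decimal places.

Potential support ratio = 355 830 / 36 243 = 9.82

Potential support ratio: 9.82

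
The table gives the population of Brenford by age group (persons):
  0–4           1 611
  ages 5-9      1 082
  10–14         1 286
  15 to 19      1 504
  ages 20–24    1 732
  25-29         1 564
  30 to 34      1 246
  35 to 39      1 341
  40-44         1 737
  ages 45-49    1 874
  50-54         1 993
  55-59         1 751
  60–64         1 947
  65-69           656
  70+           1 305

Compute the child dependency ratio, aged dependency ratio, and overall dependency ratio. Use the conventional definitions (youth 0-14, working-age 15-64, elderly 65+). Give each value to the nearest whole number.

Youth dependency ratio: 24
Old-age dependency ratio: 12
Total dependency ratio: 36

0–14: 1 611 + 1 082 + 1 286 = 3 979
15–64: 1 504 + 1 732 + 1 564 + 1 246 + 1 341 + 1 737 + 1 874 + 1 993 + 1 751 + 1 947 = 16 689
65+: 656 + 1 305 = 1 961
Youth dependency ratio = 3 979 / 16 689 × 100 = 24
Old-age dependency ratio = 1 961 / 16 689 × 100 = 12
Total dependency ratio = (3 979 + 1 961) / 16 689 × 100 = 5 940 / 16 689 × 100 = 36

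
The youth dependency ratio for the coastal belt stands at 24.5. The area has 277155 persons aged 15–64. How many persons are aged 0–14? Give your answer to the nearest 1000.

Aged 0–14: 68000

Youth dependency ratio = youth / working-age × 100
24.5 = Y / 277155 × 100
⇒ 68000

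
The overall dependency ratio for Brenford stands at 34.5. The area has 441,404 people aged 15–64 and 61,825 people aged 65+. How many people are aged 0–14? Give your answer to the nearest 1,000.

Total dependency ratio = (youth + elderly) / working-age × 100
34.5 = (Y + 61,825) / 441,404 × 100
⇒ 90,000

Aged 0–14: 90,000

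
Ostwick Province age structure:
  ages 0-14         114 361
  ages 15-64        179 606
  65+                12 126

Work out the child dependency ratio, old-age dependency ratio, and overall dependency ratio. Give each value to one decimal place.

Youth dependency ratio: 63.7
Old-age dependency ratio: 6.8
Total dependency ratio: 70.4

Youth dependency ratio = 114 361 / 179 606 × 100 = 63.7
Old-age dependency ratio = 12 126 / 179 606 × 100 = 6.8
Total dependency ratio = (114 361 + 12 126) / 179 606 × 100 = 126 487 / 179 606 × 100 = 70.4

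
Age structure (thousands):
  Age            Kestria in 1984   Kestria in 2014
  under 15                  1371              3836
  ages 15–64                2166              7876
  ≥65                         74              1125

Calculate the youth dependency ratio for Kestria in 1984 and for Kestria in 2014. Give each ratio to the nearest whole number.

Kestria in 1984: 1371 / 2166 × 100 = 63
Kestria in 2014: 3836 / 7876 × 100 = 49

Kestria in 1984: 63
Kestria in 2014: 49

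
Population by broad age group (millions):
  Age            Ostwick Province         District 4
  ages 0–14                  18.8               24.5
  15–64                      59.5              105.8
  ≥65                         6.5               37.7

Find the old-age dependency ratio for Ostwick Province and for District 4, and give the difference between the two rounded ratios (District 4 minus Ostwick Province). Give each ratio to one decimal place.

Ostwick Province: 10.9
District 4: 35.6
Difference: +24.7

Ostwick Province: 6.5 / 59.5 × 100 = 10.9
District 4: 37.7 / 105.8 × 100 = 35.6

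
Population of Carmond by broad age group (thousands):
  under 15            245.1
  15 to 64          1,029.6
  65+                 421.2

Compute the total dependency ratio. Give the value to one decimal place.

Total dependency ratio: 64.7

Total dependency ratio = (245.1 + 421.2) / 1,029.6 × 100 = 666.3 / 1,029.6 × 100 = 64.7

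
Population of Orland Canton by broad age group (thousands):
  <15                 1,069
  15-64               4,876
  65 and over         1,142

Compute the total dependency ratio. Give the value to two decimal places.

Total dependency ratio = (1,069 + 1,142) / 4,876 × 100 = 2,211 / 4,876 × 100 = 45.34

Total dependency ratio: 45.34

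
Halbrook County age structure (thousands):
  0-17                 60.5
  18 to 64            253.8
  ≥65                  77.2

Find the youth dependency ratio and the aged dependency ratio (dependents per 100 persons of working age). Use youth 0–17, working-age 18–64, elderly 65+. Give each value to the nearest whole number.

Youth dependency ratio = 60.5 / 253.8 × 100 = 24
Old-age dependency ratio = 77.2 / 253.8 × 100 = 30

Youth dependency ratio: 24
Old-age dependency ratio: 30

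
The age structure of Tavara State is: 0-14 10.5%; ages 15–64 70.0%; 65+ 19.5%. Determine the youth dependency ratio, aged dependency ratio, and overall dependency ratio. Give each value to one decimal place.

Youth dependency ratio = 10.5 / 70.0 × 100 = 15.0
Old-age dependency ratio = 19.5 / 70.0 × 100 = 27.9
Total dependency ratio = (10.5 + 19.5) / 70.0 × 100 = 30.0 / 70.0 × 100 = 42.9

Youth dependency ratio: 15.0
Old-age dependency ratio: 27.9
Total dependency ratio: 42.9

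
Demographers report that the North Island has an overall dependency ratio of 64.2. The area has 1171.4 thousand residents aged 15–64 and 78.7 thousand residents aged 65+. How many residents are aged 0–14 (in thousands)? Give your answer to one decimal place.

Total dependency ratio = (youth + elderly) / working-age × 100
64.2 = (Y + 78.7) / 1171.4 × 100
⇒ 673.3

Aged 0–14: 673.3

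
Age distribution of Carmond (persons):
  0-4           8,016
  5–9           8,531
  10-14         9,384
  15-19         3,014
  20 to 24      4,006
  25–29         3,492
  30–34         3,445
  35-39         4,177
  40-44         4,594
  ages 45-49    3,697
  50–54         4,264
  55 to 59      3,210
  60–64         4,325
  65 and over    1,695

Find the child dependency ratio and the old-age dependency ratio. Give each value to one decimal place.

Youth dependency ratio: 67.8
Old-age dependency ratio: 4.4

0–14: 8,016 + 8,531 + 9,384 = 25,931
15–64: 3,014 + 4,006 + 3,492 + 3,445 + 4,177 + 4,594 + 3,697 + 4,264 + 3,210 + 4,325 = 38,224
65+: 1,695
Youth dependency ratio = 25,931 / 38,224 × 100 = 67.8
Old-age dependency ratio = 1,695 / 38,224 × 100 = 4.4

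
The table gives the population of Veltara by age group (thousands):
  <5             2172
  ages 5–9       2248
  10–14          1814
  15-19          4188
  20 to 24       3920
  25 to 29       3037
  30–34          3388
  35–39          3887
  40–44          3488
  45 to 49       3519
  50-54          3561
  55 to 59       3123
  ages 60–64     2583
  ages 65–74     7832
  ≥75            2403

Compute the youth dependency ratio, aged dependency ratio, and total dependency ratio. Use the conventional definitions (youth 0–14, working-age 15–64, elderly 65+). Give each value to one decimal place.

Youth dependency ratio: 18.0
Old-age dependency ratio: 29.5
Total dependency ratio: 47.5

0–14: 2172 + 2248 + 1814 = 6234
15–64: 4188 + 3920 + 3037 + 3388 + 3887 + 3488 + 3519 + 3561 + 3123 + 2583 = 34694
65+: 7832 + 2403 = 10235
Youth dependency ratio = 6234 / 34694 × 100 = 18.0
Old-age dependency ratio = 10235 / 34694 × 100 = 29.5
Total dependency ratio = (6234 + 10235) / 34694 × 100 = 16469 / 34694 × 100 = 47.5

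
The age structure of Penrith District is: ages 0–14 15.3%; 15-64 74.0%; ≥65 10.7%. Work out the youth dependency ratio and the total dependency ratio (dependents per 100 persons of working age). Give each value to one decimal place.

Youth dependency ratio: 20.7
Total dependency ratio: 35.1

Youth dependency ratio = 15.3 / 74.0 × 100 = 20.7
Total dependency ratio = (15.3 + 10.7) / 74.0 × 100 = 26.0 / 74.0 × 100 = 35.1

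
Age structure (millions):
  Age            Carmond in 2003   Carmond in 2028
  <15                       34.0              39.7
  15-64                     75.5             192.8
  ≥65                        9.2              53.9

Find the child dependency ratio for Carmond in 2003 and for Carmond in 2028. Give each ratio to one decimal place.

Carmond in 2003: 45.0
Carmond in 2028: 20.6

Carmond in 2003: 34.0 / 75.5 × 100 = 45.0
Carmond in 2028: 39.7 / 192.8 × 100 = 20.6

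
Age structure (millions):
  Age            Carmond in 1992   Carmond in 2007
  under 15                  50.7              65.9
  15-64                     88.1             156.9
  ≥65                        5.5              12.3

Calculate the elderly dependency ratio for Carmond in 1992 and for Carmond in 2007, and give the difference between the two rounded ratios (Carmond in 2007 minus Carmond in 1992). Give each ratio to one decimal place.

Carmond in 1992: 5.5 / 88.1 × 100 = 6.2
Carmond in 2007: 12.3 / 156.9 × 100 = 7.8

Carmond in 1992: 6.2
Carmond in 2007: 7.8
Difference: +1.6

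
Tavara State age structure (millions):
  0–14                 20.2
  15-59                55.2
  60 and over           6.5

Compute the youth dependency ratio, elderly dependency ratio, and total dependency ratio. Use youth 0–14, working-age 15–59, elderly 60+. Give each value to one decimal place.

Youth dependency ratio: 36.6
Old-age dependency ratio: 11.8
Total dependency ratio: 48.4

Youth dependency ratio = 20.2 / 55.2 × 100 = 36.6
Old-age dependency ratio = 6.5 / 55.2 × 100 = 11.8
Total dependency ratio = (20.2 + 6.5) / 55.2 × 100 = 26.7 / 55.2 × 100 = 48.4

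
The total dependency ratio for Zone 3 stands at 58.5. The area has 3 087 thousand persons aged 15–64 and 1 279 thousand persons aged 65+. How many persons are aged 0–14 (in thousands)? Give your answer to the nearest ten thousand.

Aged 0–14: 530

Total dependency ratio = (youth + elderly) / working-age × 100
58.5 = (Y + 1 279) / 3 087 × 100
⇒ 530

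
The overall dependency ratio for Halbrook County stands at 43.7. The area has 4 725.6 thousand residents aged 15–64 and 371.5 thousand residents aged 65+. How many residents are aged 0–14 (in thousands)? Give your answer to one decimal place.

Total dependency ratio = (youth + elderly) / working-age × 100
43.7 = (Y + 371.5) / 4 725.6 × 100
⇒ 1 693.6

Aged 0–14: 1 693.6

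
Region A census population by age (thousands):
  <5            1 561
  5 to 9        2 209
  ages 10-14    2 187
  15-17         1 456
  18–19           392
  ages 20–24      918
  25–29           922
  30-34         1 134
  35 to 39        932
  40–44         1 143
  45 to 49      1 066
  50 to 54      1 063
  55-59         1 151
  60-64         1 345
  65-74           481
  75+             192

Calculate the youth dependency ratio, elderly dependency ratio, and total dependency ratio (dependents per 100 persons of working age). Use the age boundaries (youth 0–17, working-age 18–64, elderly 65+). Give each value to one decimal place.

0–17: 1 561 + 2 209 + 2 187 + 1 456 = 7 413
18–64: 392 + 918 + 922 + 1 134 + 932 + 1 143 + 1 066 + 1 063 + 1 151 + 1 345 = 10 066
65+: 481 + 192 = 673
Youth dependency ratio = 7 413 / 10 066 × 100 = 73.6
Old-age dependency ratio = 673 / 10 066 × 100 = 6.7
Total dependency ratio = (7 413 + 673) / 10 066 × 100 = 8 086 / 10 066 × 100 = 80.3

Youth dependency ratio: 73.6
Old-age dependency ratio: 6.7
Total dependency ratio: 80.3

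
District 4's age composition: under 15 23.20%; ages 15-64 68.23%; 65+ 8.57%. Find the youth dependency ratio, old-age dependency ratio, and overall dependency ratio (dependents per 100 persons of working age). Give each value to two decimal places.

Youth dependency ratio = 23.20 / 68.23 × 100 = 34.00
Old-age dependency ratio = 8.57 / 68.23 × 100 = 12.56
Total dependency ratio = (23.20 + 8.57) / 68.23 × 100 = 31.77 / 68.23 × 100 = 46.56

Youth dependency ratio: 34.00
Old-age dependency ratio: 12.56
Total dependency ratio: 46.56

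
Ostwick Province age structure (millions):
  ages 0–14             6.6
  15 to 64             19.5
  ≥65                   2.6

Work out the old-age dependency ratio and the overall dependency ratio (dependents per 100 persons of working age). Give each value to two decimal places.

Old-age dependency ratio: 13.33
Total dependency ratio: 47.18

Old-age dependency ratio = 2.6 / 19.5 × 100 = 13.33
Total dependency ratio = (6.6 + 2.6) / 19.5 × 100 = 9.2 / 19.5 × 100 = 47.18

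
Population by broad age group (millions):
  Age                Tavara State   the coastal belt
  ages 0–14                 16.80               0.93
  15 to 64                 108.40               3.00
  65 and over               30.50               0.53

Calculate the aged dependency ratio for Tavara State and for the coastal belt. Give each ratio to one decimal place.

Tavara State: 28.1
the coastal belt: 17.7

Tavara State: 30.50 / 108.40 × 100 = 28.1
the coastal belt: 0.53 / 3.00 × 100 = 17.7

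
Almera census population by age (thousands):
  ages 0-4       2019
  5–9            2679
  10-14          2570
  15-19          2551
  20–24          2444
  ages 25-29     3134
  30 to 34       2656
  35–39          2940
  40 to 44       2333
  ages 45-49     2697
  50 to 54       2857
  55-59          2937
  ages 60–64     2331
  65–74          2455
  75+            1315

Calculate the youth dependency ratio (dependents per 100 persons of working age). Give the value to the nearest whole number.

0–14: 2019 + 2679 + 2570 = 7268
15–64: 2551 + 2444 + 3134 + 2656 + 2940 + 2333 + 2697 + 2857 + 2937 + 2331 = 26880
65+: 2455 + 1315 = 3770
Youth dependency ratio = 7268 / 26880 × 100 = 27

Youth dependency ratio: 27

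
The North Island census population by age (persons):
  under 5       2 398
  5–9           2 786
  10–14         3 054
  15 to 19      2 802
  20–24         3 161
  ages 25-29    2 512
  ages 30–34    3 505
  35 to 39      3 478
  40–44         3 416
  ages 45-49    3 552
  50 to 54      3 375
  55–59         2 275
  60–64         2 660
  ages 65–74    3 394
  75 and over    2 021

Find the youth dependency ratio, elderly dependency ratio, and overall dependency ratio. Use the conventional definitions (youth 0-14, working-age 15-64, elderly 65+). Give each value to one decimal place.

0–14: 2 398 + 2 786 + 3 054 = 8 238
15–64: 2 802 + 3 161 + 2 512 + 3 505 + 3 478 + 3 416 + 3 552 + 3 375 + 2 275 + 2 660 = 30 736
65+: 3 394 + 2 021 = 5 415
Youth dependency ratio = 8 238 / 30 736 × 100 = 26.8
Old-age dependency ratio = 5 415 / 30 736 × 100 = 17.6
Total dependency ratio = (8 238 + 5 415) / 30 736 × 100 = 13 653 / 30 736 × 100 = 44.4

Youth dependency ratio: 26.8
Old-age dependency ratio: 17.6
Total dependency ratio: 44.4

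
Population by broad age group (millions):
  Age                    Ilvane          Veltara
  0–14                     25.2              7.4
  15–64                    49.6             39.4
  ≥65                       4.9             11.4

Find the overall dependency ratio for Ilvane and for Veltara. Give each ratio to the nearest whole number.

Ilvane: (25.2 + 4.9) / 49.6 × 100 = 30.1 / 49.6 × 100 = 61
Veltara: (7.4 + 11.4) / 39.4 × 100 = 18.8 / 39.4 × 100 = 48

Ilvane: 61
Veltara: 48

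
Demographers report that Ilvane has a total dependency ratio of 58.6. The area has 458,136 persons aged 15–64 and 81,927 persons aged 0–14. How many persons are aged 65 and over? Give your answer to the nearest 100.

Aged 65 and over: 186,500

Total dependency ratio = (youth + elderly) / working-age × 100
58.6 = (81,927 + E) / 458,136 × 100
⇒ 186,500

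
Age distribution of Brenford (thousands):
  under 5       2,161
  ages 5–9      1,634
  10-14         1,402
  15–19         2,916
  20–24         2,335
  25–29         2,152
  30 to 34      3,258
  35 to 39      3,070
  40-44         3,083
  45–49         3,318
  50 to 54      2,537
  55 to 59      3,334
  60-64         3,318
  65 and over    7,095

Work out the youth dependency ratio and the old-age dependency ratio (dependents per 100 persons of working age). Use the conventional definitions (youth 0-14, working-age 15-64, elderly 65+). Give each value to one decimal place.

Youth dependency ratio: 17.7
Old-age dependency ratio: 24.2

0–14: 2,161 + 1,634 + 1,402 = 5,197
15–64: 2,916 + 2,335 + 2,152 + 3,258 + 3,070 + 3,083 + 3,318 + 2,537 + 3,334 + 3,318 = 29,321
65+: 7,095
Youth dependency ratio = 5,197 / 29,321 × 100 = 17.7
Old-age dependency ratio = 7,095 / 29,321 × 100 = 24.2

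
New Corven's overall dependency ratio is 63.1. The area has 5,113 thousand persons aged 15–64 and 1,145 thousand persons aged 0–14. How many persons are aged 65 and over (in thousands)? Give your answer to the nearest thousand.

Total dependency ratio = (youth + elderly) / working-age × 100
63.1 = (1,145 + E) / 5,113 × 100
⇒ 2,081

Aged 65 and over: 2,081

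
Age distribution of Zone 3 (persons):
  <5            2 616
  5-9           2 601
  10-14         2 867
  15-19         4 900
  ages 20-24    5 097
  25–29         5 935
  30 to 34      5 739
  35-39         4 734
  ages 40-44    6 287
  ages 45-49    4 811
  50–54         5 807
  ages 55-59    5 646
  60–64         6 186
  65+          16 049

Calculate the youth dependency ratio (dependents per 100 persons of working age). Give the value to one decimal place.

0–14: 2 616 + 2 601 + 2 867 = 8 084
15–64: 4 900 + 5 097 + 5 935 + 5 739 + 4 734 + 6 287 + 4 811 + 5 807 + 5 646 + 6 186 = 55 142
65+: 16 049
Youth dependency ratio = 8 084 / 55 142 × 100 = 14.7

Youth dependency ratio: 14.7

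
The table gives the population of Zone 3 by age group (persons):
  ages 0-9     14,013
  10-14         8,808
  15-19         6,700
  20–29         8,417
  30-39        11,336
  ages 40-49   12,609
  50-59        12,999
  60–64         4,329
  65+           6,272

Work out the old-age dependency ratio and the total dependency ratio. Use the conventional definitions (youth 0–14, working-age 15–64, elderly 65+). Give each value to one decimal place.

0–14: 14,013 + 8,808 = 22,821
15–64: 6,700 + 8,417 + 11,336 + 12,609 + 12,999 + 4,329 = 56,390
65+: 6,272
Old-age dependency ratio = 6,272 / 56,390 × 100 = 11.1
Total dependency ratio = (22,821 + 6,272) / 56,390 × 100 = 29,093 / 56,390 × 100 = 51.6

Old-age dependency ratio: 11.1
Total dependency ratio: 51.6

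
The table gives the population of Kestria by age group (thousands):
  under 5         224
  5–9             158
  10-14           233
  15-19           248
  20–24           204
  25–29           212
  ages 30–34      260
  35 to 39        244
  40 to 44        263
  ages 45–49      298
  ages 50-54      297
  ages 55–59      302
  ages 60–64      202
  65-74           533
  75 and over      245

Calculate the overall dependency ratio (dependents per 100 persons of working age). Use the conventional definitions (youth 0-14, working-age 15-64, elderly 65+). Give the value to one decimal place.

Total dependency ratio: 55.1

0–14: 224 + 158 + 233 = 615
15–64: 248 + 204 + 212 + 260 + 244 + 263 + 298 + 297 + 302 + 202 = 2530
65+: 533 + 245 = 778
Total dependency ratio = (615 + 778) / 2530 × 100 = 1393 / 2530 × 100 = 55.1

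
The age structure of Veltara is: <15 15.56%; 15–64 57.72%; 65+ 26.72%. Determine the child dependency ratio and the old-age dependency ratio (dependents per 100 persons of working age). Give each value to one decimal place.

Youth dependency ratio = 15.56 / 57.72 × 100 = 27.0
Old-age dependency ratio = 26.72 / 57.72 × 100 = 46.3

Youth dependency ratio: 27.0
Old-age dependency ratio: 46.3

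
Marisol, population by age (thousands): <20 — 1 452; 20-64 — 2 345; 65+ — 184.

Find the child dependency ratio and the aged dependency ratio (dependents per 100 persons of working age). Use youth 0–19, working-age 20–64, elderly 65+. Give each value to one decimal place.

Youth dependency ratio: 61.9
Old-age dependency ratio: 7.8

Youth dependency ratio = 1 452 / 2 345 × 100 = 61.9
Old-age dependency ratio = 184 / 2 345 × 100 = 7.8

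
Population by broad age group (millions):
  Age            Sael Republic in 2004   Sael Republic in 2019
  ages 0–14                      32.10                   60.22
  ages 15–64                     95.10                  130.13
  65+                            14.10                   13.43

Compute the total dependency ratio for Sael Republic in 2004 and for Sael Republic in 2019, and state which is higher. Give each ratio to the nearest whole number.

Sael Republic in 2004: (32.10 + 14.10) / 95.10 × 100 = 46.20 / 95.10 × 100 = 49
Sael Republic in 2019: (60.22 + 13.43) / 130.13 × 100 = 73.65 / 130.13 × 100 = 57

Sael Republic in 2004: 49
Sael Republic in 2019: 57
Higher: Sael Republic in 2019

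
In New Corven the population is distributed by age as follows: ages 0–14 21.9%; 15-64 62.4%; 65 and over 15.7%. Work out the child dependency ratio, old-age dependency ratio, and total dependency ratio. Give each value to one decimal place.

Youth dependency ratio: 35.1
Old-age dependency ratio: 25.2
Total dependency ratio: 60.3

Youth dependency ratio = 21.9 / 62.4 × 100 = 35.1
Old-age dependency ratio = 15.7 / 62.4 × 100 = 25.2
Total dependency ratio = (21.9 + 15.7) / 62.4 × 100 = 37.6 / 62.4 × 100 = 60.3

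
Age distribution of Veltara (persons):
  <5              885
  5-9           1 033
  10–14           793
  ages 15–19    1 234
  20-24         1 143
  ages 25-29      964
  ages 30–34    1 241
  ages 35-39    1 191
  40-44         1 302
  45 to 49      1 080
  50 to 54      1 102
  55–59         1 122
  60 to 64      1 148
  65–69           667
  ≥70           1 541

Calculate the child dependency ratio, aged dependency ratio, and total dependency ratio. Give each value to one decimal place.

0–14: 885 + 1 033 + 793 = 2 711
15–64: 1 234 + 1 143 + 964 + 1 241 + 1 191 + 1 302 + 1 080 + 1 102 + 1 122 + 1 148 = 11 527
65+: 667 + 1 541 = 2 208
Youth dependency ratio = 2 711 / 11 527 × 100 = 23.5
Old-age dependency ratio = 2 208 / 11 527 × 100 = 19.2
Total dependency ratio = (2 711 + 2 208) / 11 527 × 100 = 4 919 / 11 527 × 100 = 42.7

Youth dependency ratio: 23.5
Old-age dependency ratio: 19.2
Total dependency ratio: 42.7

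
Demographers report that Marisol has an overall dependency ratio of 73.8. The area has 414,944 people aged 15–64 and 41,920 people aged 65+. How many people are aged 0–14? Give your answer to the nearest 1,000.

Aged 0–14: 264,000

Total dependency ratio = (youth + elderly) / working-age × 100
73.8 = (Y + 41,920) / 414,944 × 100
⇒ 264,000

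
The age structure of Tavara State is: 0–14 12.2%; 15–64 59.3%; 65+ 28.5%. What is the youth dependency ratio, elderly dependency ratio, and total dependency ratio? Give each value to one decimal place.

Youth dependency ratio = 12.2 / 59.3 × 100 = 20.6
Old-age dependency ratio = 28.5 / 59.3 × 100 = 48.1
Total dependency ratio = (12.2 + 28.5) / 59.3 × 100 = 40.7 / 59.3 × 100 = 68.6

Youth dependency ratio: 20.6
Old-age dependency ratio: 48.1
Total dependency ratio: 68.6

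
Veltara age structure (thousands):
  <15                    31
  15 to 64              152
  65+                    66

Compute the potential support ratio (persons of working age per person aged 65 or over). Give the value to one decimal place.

Potential support ratio: 2.3

Potential support ratio = 152 / 66 = 2.3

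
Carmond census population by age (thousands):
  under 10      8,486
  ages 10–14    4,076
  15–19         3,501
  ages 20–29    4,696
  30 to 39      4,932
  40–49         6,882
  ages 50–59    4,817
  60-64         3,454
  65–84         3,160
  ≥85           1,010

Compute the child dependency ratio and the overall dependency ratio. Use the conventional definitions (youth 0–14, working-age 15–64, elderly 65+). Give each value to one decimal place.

0–14: 8,486 + 4,076 = 12,562
15–64: 3,501 + 4,696 + 4,932 + 6,882 + 4,817 + 3,454 = 28,282
65+: 3,160 + 1,010 = 4,170
Youth dependency ratio = 12,562 / 28,282 × 100 = 44.4
Total dependency ratio = (12,562 + 4,170) / 28,282 × 100 = 16,732 / 28,282 × 100 = 59.2

Youth dependency ratio: 44.4
Total dependency ratio: 59.2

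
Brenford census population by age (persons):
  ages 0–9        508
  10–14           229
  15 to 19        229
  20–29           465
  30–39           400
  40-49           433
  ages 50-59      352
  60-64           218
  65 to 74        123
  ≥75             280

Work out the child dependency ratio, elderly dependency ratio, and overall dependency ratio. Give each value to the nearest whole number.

Youth dependency ratio: 35
Old-age dependency ratio: 19
Total dependency ratio: 54

0–14: 508 + 229 = 737
15–64: 229 + 465 + 400 + 433 + 352 + 218 = 2097
65+: 123 + 280 = 403
Youth dependency ratio = 737 / 2097 × 100 = 35
Old-age dependency ratio = 403 / 2097 × 100 = 19
Total dependency ratio = (737 + 403) / 2097 × 100 = 1140 / 2097 × 100 = 54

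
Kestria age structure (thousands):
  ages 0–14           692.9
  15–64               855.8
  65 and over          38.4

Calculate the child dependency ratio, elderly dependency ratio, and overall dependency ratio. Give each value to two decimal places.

Youth dependency ratio: 80.97
Old-age dependency ratio: 4.49
Total dependency ratio: 85.45

Youth dependency ratio = 692.9 / 855.8 × 100 = 80.97
Old-age dependency ratio = 38.4 / 855.8 × 100 = 4.49
Total dependency ratio = (692.9 + 38.4) / 855.8 × 100 = 731.3 / 855.8 × 100 = 85.45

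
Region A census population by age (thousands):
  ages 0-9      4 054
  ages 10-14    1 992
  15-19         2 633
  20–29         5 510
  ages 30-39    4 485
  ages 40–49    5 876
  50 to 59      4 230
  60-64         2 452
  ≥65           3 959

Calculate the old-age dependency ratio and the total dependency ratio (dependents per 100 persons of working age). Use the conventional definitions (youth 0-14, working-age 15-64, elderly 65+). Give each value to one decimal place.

Old-age dependency ratio: 15.7
Total dependency ratio: 39.7

0–14: 4 054 + 1 992 = 6 046
15–64: 2 633 + 5 510 + 4 485 + 5 876 + 4 230 + 2 452 = 25 186
65+: 3 959
Old-age dependency ratio = 3 959 / 25 186 × 100 = 15.7
Total dependency ratio = (6 046 + 3 959) / 25 186 × 100 = 10 005 / 25 186 × 100 = 39.7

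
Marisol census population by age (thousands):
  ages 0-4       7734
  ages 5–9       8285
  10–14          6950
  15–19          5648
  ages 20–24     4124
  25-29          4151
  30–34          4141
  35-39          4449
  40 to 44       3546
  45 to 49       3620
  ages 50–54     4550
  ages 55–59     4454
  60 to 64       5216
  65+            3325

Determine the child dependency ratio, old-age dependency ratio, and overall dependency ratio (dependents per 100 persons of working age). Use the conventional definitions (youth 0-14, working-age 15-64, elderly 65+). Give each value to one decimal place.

Youth dependency ratio: 52.3
Old-age dependency ratio: 7.6
Total dependency ratio: 59.9

0–14: 7734 + 8285 + 6950 = 22969
15–64: 5648 + 4124 + 4151 + 4141 + 4449 + 3546 + 3620 + 4550 + 4454 + 5216 = 43899
65+: 3325
Youth dependency ratio = 22969 / 43899 × 100 = 52.3
Old-age dependency ratio = 3325 / 43899 × 100 = 7.6
Total dependency ratio = (22969 + 3325) / 43899 × 100 = 26294 / 43899 × 100 = 59.9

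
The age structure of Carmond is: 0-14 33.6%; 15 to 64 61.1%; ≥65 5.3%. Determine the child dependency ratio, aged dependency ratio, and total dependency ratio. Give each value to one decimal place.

Youth dependency ratio = 33.6 / 61.1 × 100 = 55.0
Old-age dependency ratio = 5.3 / 61.1 × 100 = 8.7
Total dependency ratio = (33.6 + 5.3) / 61.1 × 100 = 38.9 / 61.1 × 100 = 63.7

Youth dependency ratio: 55.0
Old-age dependency ratio: 8.7
Total dependency ratio: 63.7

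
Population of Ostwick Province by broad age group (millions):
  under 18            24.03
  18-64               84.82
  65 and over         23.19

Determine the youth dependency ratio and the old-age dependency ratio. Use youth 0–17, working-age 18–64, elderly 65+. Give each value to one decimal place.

Youth dependency ratio: 28.3
Old-age dependency ratio: 27.3

Youth dependency ratio = 24.03 / 84.82 × 100 = 28.3
Old-age dependency ratio = 23.19 / 84.82 × 100 = 27.3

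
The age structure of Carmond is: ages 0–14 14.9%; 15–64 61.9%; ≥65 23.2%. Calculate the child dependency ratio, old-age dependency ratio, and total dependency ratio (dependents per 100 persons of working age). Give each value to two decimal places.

Youth dependency ratio: 24.07
Old-age dependency ratio: 37.48
Total dependency ratio: 61.55

Youth dependency ratio = 14.9 / 61.9 × 100 = 24.07
Old-age dependency ratio = 23.2 / 61.9 × 100 = 37.48
Total dependency ratio = (14.9 + 23.2) / 61.9 × 100 = 38.1 / 61.9 × 100 = 61.55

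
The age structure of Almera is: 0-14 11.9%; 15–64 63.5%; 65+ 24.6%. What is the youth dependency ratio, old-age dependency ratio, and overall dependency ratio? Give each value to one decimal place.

Youth dependency ratio: 18.7
Old-age dependency ratio: 38.7
Total dependency ratio: 57.5

Youth dependency ratio = 11.9 / 63.5 × 100 = 18.7
Old-age dependency ratio = 24.6 / 63.5 × 100 = 38.7
Total dependency ratio = (11.9 + 24.6) / 63.5 × 100 = 36.5 / 63.5 × 100 = 57.5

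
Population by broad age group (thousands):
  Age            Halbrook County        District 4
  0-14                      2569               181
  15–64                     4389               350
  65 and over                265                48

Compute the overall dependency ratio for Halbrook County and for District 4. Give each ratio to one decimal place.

Halbrook County: (2569 + 265) / 4389 × 100 = 2834 / 4389 × 100 = 64.6
District 4: (181 + 48) / 350 × 100 = 229 / 350 × 100 = 65.4

Halbrook County: 64.6
District 4: 65.4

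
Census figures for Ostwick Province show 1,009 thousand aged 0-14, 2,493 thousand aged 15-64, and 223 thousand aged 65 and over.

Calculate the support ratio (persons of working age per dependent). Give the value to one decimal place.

Support ratio: 2.0

Support ratio = 2,493 / (1,009 + 223) = 2,493 / 1,232 = 2.0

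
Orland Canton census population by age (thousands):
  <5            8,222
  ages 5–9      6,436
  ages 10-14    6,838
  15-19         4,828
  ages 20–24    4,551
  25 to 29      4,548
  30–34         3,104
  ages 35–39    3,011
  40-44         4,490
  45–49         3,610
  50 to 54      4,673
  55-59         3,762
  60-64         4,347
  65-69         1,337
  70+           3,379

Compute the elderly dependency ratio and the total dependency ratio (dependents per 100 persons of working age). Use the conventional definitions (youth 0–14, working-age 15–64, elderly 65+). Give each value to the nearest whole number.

Old-age dependency ratio: 12
Total dependency ratio: 64

0–14: 8,222 + 6,436 + 6,838 = 21,496
15–64: 4,828 + 4,551 + 4,548 + 3,104 + 3,011 + 4,490 + 3,610 + 4,673 + 3,762 + 4,347 = 40,924
65+: 1,337 + 3,379 = 4,716
Old-age dependency ratio = 4,716 / 40,924 × 100 = 12
Total dependency ratio = (21,496 + 4,716) / 40,924 × 100 = 26,212 / 40,924 × 100 = 64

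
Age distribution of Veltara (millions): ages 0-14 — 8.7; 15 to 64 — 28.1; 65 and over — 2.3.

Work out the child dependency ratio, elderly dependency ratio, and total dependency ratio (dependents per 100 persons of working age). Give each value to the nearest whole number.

Youth dependency ratio = 8.7 / 28.1 × 100 = 31
Old-age dependency ratio = 2.3 / 28.1 × 100 = 8
Total dependency ratio = (8.7 + 2.3) / 28.1 × 100 = 11.0 / 28.1 × 100 = 39

Youth dependency ratio: 31
Old-age dependency ratio: 8
Total dependency ratio: 39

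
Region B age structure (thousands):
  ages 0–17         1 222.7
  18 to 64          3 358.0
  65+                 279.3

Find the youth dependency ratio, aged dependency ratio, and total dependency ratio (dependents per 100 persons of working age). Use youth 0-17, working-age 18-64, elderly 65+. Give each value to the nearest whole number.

Youth dependency ratio = 1 222.7 / 3 358.0 × 100 = 36
Old-age dependency ratio = 279.3 / 3 358.0 × 100 = 8
Total dependency ratio = (1 222.7 + 279.3) / 3 358.0 × 100 = 1 502.0 / 3 358.0 × 100 = 45

Youth dependency ratio: 36
Old-age dependency ratio: 8
Total dependency ratio: 45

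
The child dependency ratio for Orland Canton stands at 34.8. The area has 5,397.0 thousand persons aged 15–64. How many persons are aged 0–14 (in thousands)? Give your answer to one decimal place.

Aged 0–14: 1,878.2

Youth dependency ratio = youth / working-age × 100
34.8 = Y / 5,397.0 × 100
⇒ 1,878.2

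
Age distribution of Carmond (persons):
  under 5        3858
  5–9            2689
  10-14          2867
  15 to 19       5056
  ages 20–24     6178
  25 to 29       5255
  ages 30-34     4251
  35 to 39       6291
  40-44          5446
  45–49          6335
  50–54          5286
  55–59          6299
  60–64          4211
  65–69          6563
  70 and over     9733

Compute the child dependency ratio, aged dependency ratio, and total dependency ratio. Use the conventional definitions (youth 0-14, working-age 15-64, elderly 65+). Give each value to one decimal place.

Youth dependency ratio: 17.2
Old-age dependency ratio: 29.8
Total dependency ratio: 47.1

0–14: 3858 + 2689 + 2867 = 9414
15–64: 5056 + 6178 + 5255 + 4251 + 6291 + 5446 + 6335 + 5286 + 6299 + 4211 = 54608
65+: 6563 + 9733 = 16296
Youth dependency ratio = 9414 / 54608 × 100 = 17.2
Old-age dependency ratio = 16296 / 54608 × 100 = 29.8
Total dependency ratio = (9414 + 16296) / 54608 × 100 = 25710 / 54608 × 100 = 47.1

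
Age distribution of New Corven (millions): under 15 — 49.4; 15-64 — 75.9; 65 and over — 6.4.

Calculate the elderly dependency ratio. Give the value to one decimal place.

Old-age dependency ratio = 6.4 / 75.9 × 100 = 8.4

Old-age dependency ratio: 8.4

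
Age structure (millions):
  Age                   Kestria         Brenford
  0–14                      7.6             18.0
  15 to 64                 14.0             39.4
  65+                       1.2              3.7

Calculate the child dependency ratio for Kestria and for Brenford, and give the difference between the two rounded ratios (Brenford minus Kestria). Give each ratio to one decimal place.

Kestria: 7.6 / 14.0 × 100 = 54.3
Brenford: 18.0 / 39.4 × 100 = 45.7

Kestria: 54.3
Brenford: 45.7
Difference: -8.6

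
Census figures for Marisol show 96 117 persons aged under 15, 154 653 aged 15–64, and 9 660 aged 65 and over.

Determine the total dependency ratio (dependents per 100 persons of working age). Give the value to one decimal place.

Total dependency ratio: 68.4

Total dependency ratio = (96 117 + 9 660) / 154 653 × 100 = 105 777 / 154 653 × 100 = 68.4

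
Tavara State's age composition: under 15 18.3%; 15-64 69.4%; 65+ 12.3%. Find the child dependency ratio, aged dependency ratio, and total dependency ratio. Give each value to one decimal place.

Youth dependency ratio = 18.3 / 69.4 × 100 = 26.4
Old-age dependency ratio = 12.3 / 69.4 × 100 = 17.7
Total dependency ratio = (18.3 + 12.3) / 69.4 × 100 = 30.6 / 69.4 × 100 = 44.1

Youth dependency ratio: 26.4
Old-age dependency ratio: 17.7
Total dependency ratio: 44.1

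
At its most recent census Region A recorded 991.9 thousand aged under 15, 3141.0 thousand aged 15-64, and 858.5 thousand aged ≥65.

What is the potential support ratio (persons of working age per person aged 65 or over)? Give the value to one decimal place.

Potential support ratio: 3.7

Potential support ratio = 3141.0 / 858.5 = 3.7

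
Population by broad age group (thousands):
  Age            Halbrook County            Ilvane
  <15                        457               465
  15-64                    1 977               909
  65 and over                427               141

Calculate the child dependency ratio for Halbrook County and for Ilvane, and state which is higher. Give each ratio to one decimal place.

Halbrook County: 23.1
Ilvane: 51.2
Higher: Ilvane

Halbrook County: 457 / 1 977 × 100 = 23.1
Ilvane: 465 / 909 × 100 = 51.2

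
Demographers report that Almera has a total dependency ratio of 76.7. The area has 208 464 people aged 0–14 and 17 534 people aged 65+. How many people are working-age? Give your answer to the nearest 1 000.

Working-age: 295 000

Total dependency ratio = (youth + elderly) / working-age × 100
76.7 = (208 464 + 17 534) / W × 100
⇒ 295 000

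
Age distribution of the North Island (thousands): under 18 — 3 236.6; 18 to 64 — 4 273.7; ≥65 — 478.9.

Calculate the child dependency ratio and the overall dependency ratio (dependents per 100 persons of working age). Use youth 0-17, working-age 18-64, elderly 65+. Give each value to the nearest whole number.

Youth dependency ratio: 76
Total dependency ratio: 87

Youth dependency ratio = 3 236.6 / 4 273.7 × 100 = 76
Total dependency ratio = (3 236.6 + 478.9) / 4 273.7 × 100 = 3 715.5 / 4 273.7 × 100 = 87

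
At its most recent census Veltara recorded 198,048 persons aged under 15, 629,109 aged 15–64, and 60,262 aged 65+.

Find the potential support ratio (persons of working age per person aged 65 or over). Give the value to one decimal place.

Potential support ratio = 629,109 / 60,262 = 10.4

Potential support ratio: 10.4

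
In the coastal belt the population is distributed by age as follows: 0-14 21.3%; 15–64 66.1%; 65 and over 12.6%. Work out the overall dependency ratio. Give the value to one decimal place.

Total dependency ratio: 51.3

Total dependency ratio = (21.3 + 12.6) / 66.1 × 100 = 33.9 / 66.1 × 100 = 51.3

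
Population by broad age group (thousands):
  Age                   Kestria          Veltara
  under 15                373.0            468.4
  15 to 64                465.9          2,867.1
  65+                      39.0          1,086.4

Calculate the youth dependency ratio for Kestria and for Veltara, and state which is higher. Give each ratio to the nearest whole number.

Kestria: 373.0 / 465.9 × 100 = 80
Veltara: 468.4 / 2,867.1 × 100 = 16

Kestria: 80
Veltara: 16
Higher: Kestria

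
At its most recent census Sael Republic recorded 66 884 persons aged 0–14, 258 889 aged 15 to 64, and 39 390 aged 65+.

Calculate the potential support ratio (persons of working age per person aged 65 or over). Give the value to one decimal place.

Potential support ratio: 6.6

Potential support ratio = 258 889 / 39 390 = 6.6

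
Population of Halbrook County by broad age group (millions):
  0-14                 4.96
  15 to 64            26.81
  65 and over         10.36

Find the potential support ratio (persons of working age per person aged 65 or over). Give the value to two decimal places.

Potential support ratio: 2.59

Potential support ratio = 26.81 / 10.36 = 2.59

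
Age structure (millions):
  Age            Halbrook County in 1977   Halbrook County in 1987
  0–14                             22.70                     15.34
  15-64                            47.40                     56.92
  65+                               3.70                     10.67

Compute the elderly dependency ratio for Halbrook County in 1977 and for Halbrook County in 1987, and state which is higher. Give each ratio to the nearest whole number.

Halbrook County in 1977: 3.70 / 47.40 × 100 = 8
Halbrook County in 1987: 10.67 / 56.92 × 100 = 19

Halbrook County in 1977: 8
Halbrook County in 1987: 19
Higher: Halbrook County in 1987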